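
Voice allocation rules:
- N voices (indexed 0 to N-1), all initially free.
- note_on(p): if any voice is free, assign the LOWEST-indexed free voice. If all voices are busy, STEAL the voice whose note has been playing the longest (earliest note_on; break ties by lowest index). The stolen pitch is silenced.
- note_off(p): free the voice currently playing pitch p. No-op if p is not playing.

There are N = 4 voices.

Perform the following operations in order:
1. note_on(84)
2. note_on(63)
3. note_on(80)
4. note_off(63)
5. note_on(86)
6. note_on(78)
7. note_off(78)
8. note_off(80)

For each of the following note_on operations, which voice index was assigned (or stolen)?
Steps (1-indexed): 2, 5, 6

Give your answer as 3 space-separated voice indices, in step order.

Op 1: note_on(84): voice 0 is free -> assigned | voices=[84 - - -]
Op 2: note_on(63): voice 1 is free -> assigned | voices=[84 63 - -]
Op 3: note_on(80): voice 2 is free -> assigned | voices=[84 63 80 -]
Op 4: note_off(63): free voice 1 | voices=[84 - 80 -]
Op 5: note_on(86): voice 1 is free -> assigned | voices=[84 86 80 -]
Op 6: note_on(78): voice 3 is free -> assigned | voices=[84 86 80 78]
Op 7: note_off(78): free voice 3 | voices=[84 86 80 -]
Op 8: note_off(80): free voice 2 | voices=[84 86 - -]

Answer: 1 1 3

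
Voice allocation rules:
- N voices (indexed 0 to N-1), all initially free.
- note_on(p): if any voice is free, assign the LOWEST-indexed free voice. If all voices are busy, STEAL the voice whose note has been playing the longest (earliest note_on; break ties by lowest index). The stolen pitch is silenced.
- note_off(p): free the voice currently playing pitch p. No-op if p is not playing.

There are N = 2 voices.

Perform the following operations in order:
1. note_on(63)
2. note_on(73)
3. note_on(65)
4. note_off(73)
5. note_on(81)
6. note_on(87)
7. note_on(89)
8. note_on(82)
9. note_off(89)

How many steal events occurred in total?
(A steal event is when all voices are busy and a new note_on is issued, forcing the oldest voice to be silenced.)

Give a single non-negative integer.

Answer: 4

Derivation:
Op 1: note_on(63): voice 0 is free -> assigned | voices=[63 -]
Op 2: note_on(73): voice 1 is free -> assigned | voices=[63 73]
Op 3: note_on(65): all voices busy, STEAL voice 0 (pitch 63, oldest) -> assign | voices=[65 73]
Op 4: note_off(73): free voice 1 | voices=[65 -]
Op 5: note_on(81): voice 1 is free -> assigned | voices=[65 81]
Op 6: note_on(87): all voices busy, STEAL voice 0 (pitch 65, oldest) -> assign | voices=[87 81]
Op 7: note_on(89): all voices busy, STEAL voice 1 (pitch 81, oldest) -> assign | voices=[87 89]
Op 8: note_on(82): all voices busy, STEAL voice 0 (pitch 87, oldest) -> assign | voices=[82 89]
Op 9: note_off(89): free voice 1 | voices=[82 -]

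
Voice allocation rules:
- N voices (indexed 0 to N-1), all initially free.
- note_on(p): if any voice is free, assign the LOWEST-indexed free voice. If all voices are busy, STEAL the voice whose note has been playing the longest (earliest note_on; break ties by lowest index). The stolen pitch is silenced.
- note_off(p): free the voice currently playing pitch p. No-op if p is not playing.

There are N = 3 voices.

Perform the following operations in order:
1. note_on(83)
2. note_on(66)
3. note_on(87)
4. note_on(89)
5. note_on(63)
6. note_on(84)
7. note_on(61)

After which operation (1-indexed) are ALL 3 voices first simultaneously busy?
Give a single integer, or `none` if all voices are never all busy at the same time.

Answer: 3

Derivation:
Op 1: note_on(83): voice 0 is free -> assigned | voices=[83 - -]
Op 2: note_on(66): voice 1 is free -> assigned | voices=[83 66 -]
Op 3: note_on(87): voice 2 is free -> assigned | voices=[83 66 87]
Op 4: note_on(89): all voices busy, STEAL voice 0 (pitch 83, oldest) -> assign | voices=[89 66 87]
Op 5: note_on(63): all voices busy, STEAL voice 1 (pitch 66, oldest) -> assign | voices=[89 63 87]
Op 6: note_on(84): all voices busy, STEAL voice 2 (pitch 87, oldest) -> assign | voices=[89 63 84]
Op 7: note_on(61): all voices busy, STEAL voice 0 (pitch 89, oldest) -> assign | voices=[61 63 84]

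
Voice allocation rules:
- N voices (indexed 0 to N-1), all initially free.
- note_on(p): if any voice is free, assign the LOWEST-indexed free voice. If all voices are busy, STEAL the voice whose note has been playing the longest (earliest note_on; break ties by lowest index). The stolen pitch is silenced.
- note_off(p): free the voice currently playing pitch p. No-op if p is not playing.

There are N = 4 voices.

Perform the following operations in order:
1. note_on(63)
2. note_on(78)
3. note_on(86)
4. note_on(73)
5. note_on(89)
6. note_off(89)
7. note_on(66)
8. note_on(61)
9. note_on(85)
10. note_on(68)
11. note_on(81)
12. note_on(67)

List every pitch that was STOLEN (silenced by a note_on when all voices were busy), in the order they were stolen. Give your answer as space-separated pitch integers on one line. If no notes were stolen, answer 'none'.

Answer: 63 78 86 73 66 61

Derivation:
Op 1: note_on(63): voice 0 is free -> assigned | voices=[63 - - -]
Op 2: note_on(78): voice 1 is free -> assigned | voices=[63 78 - -]
Op 3: note_on(86): voice 2 is free -> assigned | voices=[63 78 86 -]
Op 4: note_on(73): voice 3 is free -> assigned | voices=[63 78 86 73]
Op 5: note_on(89): all voices busy, STEAL voice 0 (pitch 63, oldest) -> assign | voices=[89 78 86 73]
Op 6: note_off(89): free voice 0 | voices=[- 78 86 73]
Op 7: note_on(66): voice 0 is free -> assigned | voices=[66 78 86 73]
Op 8: note_on(61): all voices busy, STEAL voice 1 (pitch 78, oldest) -> assign | voices=[66 61 86 73]
Op 9: note_on(85): all voices busy, STEAL voice 2 (pitch 86, oldest) -> assign | voices=[66 61 85 73]
Op 10: note_on(68): all voices busy, STEAL voice 3 (pitch 73, oldest) -> assign | voices=[66 61 85 68]
Op 11: note_on(81): all voices busy, STEAL voice 0 (pitch 66, oldest) -> assign | voices=[81 61 85 68]
Op 12: note_on(67): all voices busy, STEAL voice 1 (pitch 61, oldest) -> assign | voices=[81 67 85 68]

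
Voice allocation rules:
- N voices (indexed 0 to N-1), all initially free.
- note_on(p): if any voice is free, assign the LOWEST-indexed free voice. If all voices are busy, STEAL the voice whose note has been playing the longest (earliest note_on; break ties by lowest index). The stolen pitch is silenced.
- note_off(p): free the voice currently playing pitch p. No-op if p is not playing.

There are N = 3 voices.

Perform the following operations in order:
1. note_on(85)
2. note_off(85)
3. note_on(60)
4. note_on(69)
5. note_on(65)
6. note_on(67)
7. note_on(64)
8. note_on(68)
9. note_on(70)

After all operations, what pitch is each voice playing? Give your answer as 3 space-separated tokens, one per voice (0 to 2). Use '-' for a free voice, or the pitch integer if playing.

Op 1: note_on(85): voice 0 is free -> assigned | voices=[85 - -]
Op 2: note_off(85): free voice 0 | voices=[- - -]
Op 3: note_on(60): voice 0 is free -> assigned | voices=[60 - -]
Op 4: note_on(69): voice 1 is free -> assigned | voices=[60 69 -]
Op 5: note_on(65): voice 2 is free -> assigned | voices=[60 69 65]
Op 6: note_on(67): all voices busy, STEAL voice 0 (pitch 60, oldest) -> assign | voices=[67 69 65]
Op 7: note_on(64): all voices busy, STEAL voice 1 (pitch 69, oldest) -> assign | voices=[67 64 65]
Op 8: note_on(68): all voices busy, STEAL voice 2 (pitch 65, oldest) -> assign | voices=[67 64 68]
Op 9: note_on(70): all voices busy, STEAL voice 0 (pitch 67, oldest) -> assign | voices=[70 64 68]

Answer: 70 64 68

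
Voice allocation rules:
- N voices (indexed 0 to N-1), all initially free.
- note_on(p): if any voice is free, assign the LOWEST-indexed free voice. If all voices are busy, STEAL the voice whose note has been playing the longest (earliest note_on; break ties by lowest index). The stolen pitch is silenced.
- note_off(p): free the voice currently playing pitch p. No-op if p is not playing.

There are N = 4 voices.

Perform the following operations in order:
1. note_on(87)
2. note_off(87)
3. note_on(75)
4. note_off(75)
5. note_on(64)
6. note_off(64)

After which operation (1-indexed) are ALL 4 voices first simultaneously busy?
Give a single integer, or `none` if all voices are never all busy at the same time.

Op 1: note_on(87): voice 0 is free -> assigned | voices=[87 - - -]
Op 2: note_off(87): free voice 0 | voices=[- - - -]
Op 3: note_on(75): voice 0 is free -> assigned | voices=[75 - - -]
Op 4: note_off(75): free voice 0 | voices=[- - - -]
Op 5: note_on(64): voice 0 is free -> assigned | voices=[64 - - -]
Op 6: note_off(64): free voice 0 | voices=[- - - -]

Answer: none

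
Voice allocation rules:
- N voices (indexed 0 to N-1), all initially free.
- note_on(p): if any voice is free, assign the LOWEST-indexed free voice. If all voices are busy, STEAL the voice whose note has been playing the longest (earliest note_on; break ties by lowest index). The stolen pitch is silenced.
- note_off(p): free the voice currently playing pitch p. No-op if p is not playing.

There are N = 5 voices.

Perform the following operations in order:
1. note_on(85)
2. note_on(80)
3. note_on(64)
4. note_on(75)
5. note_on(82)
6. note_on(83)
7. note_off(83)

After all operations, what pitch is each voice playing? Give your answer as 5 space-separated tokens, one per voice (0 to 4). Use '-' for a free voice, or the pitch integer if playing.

Op 1: note_on(85): voice 0 is free -> assigned | voices=[85 - - - -]
Op 2: note_on(80): voice 1 is free -> assigned | voices=[85 80 - - -]
Op 3: note_on(64): voice 2 is free -> assigned | voices=[85 80 64 - -]
Op 4: note_on(75): voice 3 is free -> assigned | voices=[85 80 64 75 -]
Op 5: note_on(82): voice 4 is free -> assigned | voices=[85 80 64 75 82]
Op 6: note_on(83): all voices busy, STEAL voice 0 (pitch 85, oldest) -> assign | voices=[83 80 64 75 82]
Op 7: note_off(83): free voice 0 | voices=[- 80 64 75 82]

Answer: - 80 64 75 82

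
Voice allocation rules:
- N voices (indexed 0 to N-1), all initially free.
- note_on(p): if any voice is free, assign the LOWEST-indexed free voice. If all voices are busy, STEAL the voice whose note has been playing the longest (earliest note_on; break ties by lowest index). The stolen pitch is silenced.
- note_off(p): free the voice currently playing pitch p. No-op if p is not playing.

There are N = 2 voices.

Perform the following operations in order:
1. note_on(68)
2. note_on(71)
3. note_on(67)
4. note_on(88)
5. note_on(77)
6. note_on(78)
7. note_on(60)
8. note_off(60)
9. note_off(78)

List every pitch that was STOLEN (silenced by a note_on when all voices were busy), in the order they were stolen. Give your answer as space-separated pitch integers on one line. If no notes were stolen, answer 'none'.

Answer: 68 71 67 88 77

Derivation:
Op 1: note_on(68): voice 0 is free -> assigned | voices=[68 -]
Op 2: note_on(71): voice 1 is free -> assigned | voices=[68 71]
Op 3: note_on(67): all voices busy, STEAL voice 0 (pitch 68, oldest) -> assign | voices=[67 71]
Op 4: note_on(88): all voices busy, STEAL voice 1 (pitch 71, oldest) -> assign | voices=[67 88]
Op 5: note_on(77): all voices busy, STEAL voice 0 (pitch 67, oldest) -> assign | voices=[77 88]
Op 6: note_on(78): all voices busy, STEAL voice 1 (pitch 88, oldest) -> assign | voices=[77 78]
Op 7: note_on(60): all voices busy, STEAL voice 0 (pitch 77, oldest) -> assign | voices=[60 78]
Op 8: note_off(60): free voice 0 | voices=[- 78]
Op 9: note_off(78): free voice 1 | voices=[- -]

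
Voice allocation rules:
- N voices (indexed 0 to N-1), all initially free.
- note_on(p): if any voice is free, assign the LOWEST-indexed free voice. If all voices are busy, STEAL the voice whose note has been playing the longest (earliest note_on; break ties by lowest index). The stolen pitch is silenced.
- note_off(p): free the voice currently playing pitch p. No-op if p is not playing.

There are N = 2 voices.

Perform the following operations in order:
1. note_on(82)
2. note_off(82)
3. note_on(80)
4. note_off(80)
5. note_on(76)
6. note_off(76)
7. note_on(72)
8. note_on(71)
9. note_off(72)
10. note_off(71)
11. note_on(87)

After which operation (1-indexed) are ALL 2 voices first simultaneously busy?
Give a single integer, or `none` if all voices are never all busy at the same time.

Op 1: note_on(82): voice 0 is free -> assigned | voices=[82 -]
Op 2: note_off(82): free voice 0 | voices=[- -]
Op 3: note_on(80): voice 0 is free -> assigned | voices=[80 -]
Op 4: note_off(80): free voice 0 | voices=[- -]
Op 5: note_on(76): voice 0 is free -> assigned | voices=[76 -]
Op 6: note_off(76): free voice 0 | voices=[- -]
Op 7: note_on(72): voice 0 is free -> assigned | voices=[72 -]
Op 8: note_on(71): voice 1 is free -> assigned | voices=[72 71]
Op 9: note_off(72): free voice 0 | voices=[- 71]
Op 10: note_off(71): free voice 1 | voices=[- -]
Op 11: note_on(87): voice 0 is free -> assigned | voices=[87 -]

Answer: 8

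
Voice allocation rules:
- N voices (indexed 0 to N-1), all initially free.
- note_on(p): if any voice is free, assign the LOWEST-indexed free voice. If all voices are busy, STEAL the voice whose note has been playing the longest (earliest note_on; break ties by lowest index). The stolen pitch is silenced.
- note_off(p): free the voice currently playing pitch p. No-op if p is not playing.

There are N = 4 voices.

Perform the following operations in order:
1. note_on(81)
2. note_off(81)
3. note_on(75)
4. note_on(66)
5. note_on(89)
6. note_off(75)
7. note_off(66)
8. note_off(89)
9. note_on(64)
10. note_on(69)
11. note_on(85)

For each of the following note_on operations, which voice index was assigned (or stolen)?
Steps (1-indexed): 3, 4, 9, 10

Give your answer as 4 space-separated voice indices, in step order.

Op 1: note_on(81): voice 0 is free -> assigned | voices=[81 - - -]
Op 2: note_off(81): free voice 0 | voices=[- - - -]
Op 3: note_on(75): voice 0 is free -> assigned | voices=[75 - - -]
Op 4: note_on(66): voice 1 is free -> assigned | voices=[75 66 - -]
Op 5: note_on(89): voice 2 is free -> assigned | voices=[75 66 89 -]
Op 6: note_off(75): free voice 0 | voices=[- 66 89 -]
Op 7: note_off(66): free voice 1 | voices=[- - 89 -]
Op 8: note_off(89): free voice 2 | voices=[- - - -]
Op 9: note_on(64): voice 0 is free -> assigned | voices=[64 - - -]
Op 10: note_on(69): voice 1 is free -> assigned | voices=[64 69 - -]
Op 11: note_on(85): voice 2 is free -> assigned | voices=[64 69 85 -]

Answer: 0 1 0 1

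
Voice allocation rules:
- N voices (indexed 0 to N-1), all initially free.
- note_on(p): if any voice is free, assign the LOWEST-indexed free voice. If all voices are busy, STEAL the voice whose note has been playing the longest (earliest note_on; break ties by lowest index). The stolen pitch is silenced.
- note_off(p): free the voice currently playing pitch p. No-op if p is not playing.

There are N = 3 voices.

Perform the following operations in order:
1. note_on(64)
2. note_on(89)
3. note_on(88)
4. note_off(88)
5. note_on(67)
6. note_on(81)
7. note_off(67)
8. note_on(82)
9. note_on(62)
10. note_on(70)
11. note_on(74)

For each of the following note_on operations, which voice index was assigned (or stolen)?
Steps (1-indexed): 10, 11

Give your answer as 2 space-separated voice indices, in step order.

Op 1: note_on(64): voice 0 is free -> assigned | voices=[64 - -]
Op 2: note_on(89): voice 1 is free -> assigned | voices=[64 89 -]
Op 3: note_on(88): voice 2 is free -> assigned | voices=[64 89 88]
Op 4: note_off(88): free voice 2 | voices=[64 89 -]
Op 5: note_on(67): voice 2 is free -> assigned | voices=[64 89 67]
Op 6: note_on(81): all voices busy, STEAL voice 0 (pitch 64, oldest) -> assign | voices=[81 89 67]
Op 7: note_off(67): free voice 2 | voices=[81 89 -]
Op 8: note_on(82): voice 2 is free -> assigned | voices=[81 89 82]
Op 9: note_on(62): all voices busy, STEAL voice 1 (pitch 89, oldest) -> assign | voices=[81 62 82]
Op 10: note_on(70): all voices busy, STEAL voice 0 (pitch 81, oldest) -> assign | voices=[70 62 82]
Op 11: note_on(74): all voices busy, STEAL voice 2 (pitch 82, oldest) -> assign | voices=[70 62 74]

Answer: 0 2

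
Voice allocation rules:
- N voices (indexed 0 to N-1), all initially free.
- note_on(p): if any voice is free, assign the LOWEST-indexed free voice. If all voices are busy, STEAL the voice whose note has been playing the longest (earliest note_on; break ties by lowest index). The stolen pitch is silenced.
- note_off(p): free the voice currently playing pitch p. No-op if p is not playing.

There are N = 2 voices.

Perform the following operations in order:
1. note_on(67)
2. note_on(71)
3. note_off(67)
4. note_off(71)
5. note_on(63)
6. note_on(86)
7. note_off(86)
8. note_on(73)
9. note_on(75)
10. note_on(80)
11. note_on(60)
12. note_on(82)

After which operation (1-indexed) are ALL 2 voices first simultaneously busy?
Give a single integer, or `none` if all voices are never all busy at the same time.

Answer: 2

Derivation:
Op 1: note_on(67): voice 0 is free -> assigned | voices=[67 -]
Op 2: note_on(71): voice 1 is free -> assigned | voices=[67 71]
Op 3: note_off(67): free voice 0 | voices=[- 71]
Op 4: note_off(71): free voice 1 | voices=[- -]
Op 5: note_on(63): voice 0 is free -> assigned | voices=[63 -]
Op 6: note_on(86): voice 1 is free -> assigned | voices=[63 86]
Op 7: note_off(86): free voice 1 | voices=[63 -]
Op 8: note_on(73): voice 1 is free -> assigned | voices=[63 73]
Op 9: note_on(75): all voices busy, STEAL voice 0 (pitch 63, oldest) -> assign | voices=[75 73]
Op 10: note_on(80): all voices busy, STEAL voice 1 (pitch 73, oldest) -> assign | voices=[75 80]
Op 11: note_on(60): all voices busy, STEAL voice 0 (pitch 75, oldest) -> assign | voices=[60 80]
Op 12: note_on(82): all voices busy, STEAL voice 1 (pitch 80, oldest) -> assign | voices=[60 82]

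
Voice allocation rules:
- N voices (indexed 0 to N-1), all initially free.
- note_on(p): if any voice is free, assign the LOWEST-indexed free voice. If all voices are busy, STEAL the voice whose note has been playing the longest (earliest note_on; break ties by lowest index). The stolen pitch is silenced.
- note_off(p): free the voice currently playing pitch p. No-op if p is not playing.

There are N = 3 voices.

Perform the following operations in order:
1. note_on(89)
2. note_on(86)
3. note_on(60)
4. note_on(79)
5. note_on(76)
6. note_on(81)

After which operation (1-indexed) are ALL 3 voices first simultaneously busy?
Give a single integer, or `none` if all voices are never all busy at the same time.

Answer: 3

Derivation:
Op 1: note_on(89): voice 0 is free -> assigned | voices=[89 - -]
Op 2: note_on(86): voice 1 is free -> assigned | voices=[89 86 -]
Op 3: note_on(60): voice 2 is free -> assigned | voices=[89 86 60]
Op 4: note_on(79): all voices busy, STEAL voice 0 (pitch 89, oldest) -> assign | voices=[79 86 60]
Op 5: note_on(76): all voices busy, STEAL voice 1 (pitch 86, oldest) -> assign | voices=[79 76 60]
Op 6: note_on(81): all voices busy, STEAL voice 2 (pitch 60, oldest) -> assign | voices=[79 76 81]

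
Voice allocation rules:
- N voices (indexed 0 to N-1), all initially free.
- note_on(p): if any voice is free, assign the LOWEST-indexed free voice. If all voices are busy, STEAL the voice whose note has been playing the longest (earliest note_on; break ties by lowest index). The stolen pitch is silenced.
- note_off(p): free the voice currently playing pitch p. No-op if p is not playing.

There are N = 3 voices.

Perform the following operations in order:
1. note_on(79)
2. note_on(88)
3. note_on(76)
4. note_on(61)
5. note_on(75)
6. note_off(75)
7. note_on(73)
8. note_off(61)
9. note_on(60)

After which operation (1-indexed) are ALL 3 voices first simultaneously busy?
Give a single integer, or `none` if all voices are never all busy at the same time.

Answer: 3

Derivation:
Op 1: note_on(79): voice 0 is free -> assigned | voices=[79 - -]
Op 2: note_on(88): voice 1 is free -> assigned | voices=[79 88 -]
Op 3: note_on(76): voice 2 is free -> assigned | voices=[79 88 76]
Op 4: note_on(61): all voices busy, STEAL voice 0 (pitch 79, oldest) -> assign | voices=[61 88 76]
Op 5: note_on(75): all voices busy, STEAL voice 1 (pitch 88, oldest) -> assign | voices=[61 75 76]
Op 6: note_off(75): free voice 1 | voices=[61 - 76]
Op 7: note_on(73): voice 1 is free -> assigned | voices=[61 73 76]
Op 8: note_off(61): free voice 0 | voices=[- 73 76]
Op 9: note_on(60): voice 0 is free -> assigned | voices=[60 73 76]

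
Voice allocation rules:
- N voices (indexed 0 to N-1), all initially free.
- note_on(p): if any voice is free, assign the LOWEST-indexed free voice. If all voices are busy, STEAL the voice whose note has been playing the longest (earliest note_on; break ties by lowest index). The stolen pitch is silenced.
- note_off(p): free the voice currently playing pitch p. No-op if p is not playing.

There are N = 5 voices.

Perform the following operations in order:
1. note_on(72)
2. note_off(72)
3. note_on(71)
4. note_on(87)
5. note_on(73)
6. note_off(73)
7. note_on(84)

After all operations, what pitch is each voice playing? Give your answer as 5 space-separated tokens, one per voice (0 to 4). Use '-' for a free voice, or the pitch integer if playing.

Op 1: note_on(72): voice 0 is free -> assigned | voices=[72 - - - -]
Op 2: note_off(72): free voice 0 | voices=[- - - - -]
Op 3: note_on(71): voice 0 is free -> assigned | voices=[71 - - - -]
Op 4: note_on(87): voice 1 is free -> assigned | voices=[71 87 - - -]
Op 5: note_on(73): voice 2 is free -> assigned | voices=[71 87 73 - -]
Op 6: note_off(73): free voice 2 | voices=[71 87 - - -]
Op 7: note_on(84): voice 2 is free -> assigned | voices=[71 87 84 - -]

Answer: 71 87 84 - -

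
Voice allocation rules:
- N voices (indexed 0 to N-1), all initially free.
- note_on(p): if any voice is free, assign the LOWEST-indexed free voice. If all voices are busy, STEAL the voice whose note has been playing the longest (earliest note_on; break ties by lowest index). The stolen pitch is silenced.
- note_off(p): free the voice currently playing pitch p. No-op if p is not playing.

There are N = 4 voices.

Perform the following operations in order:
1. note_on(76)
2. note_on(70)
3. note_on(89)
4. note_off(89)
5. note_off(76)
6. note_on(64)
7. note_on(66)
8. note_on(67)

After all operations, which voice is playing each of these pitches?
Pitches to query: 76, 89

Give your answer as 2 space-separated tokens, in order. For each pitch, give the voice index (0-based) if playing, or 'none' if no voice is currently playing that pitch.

Answer: none none

Derivation:
Op 1: note_on(76): voice 0 is free -> assigned | voices=[76 - - -]
Op 2: note_on(70): voice 1 is free -> assigned | voices=[76 70 - -]
Op 3: note_on(89): voice 2 is free -> assigned | voices=[76 70 89 -]
Op 4: note_off(89): free voice 2 | voices=[76 70 - -]
Op 5: note_off(76): free voice 0 | voices=[- 70 - -]
Op 6: note_on(64): voice 0 is free -> assigned | voices=[64 70 - -]
Op 7: note_on(66): voice 2 is free -> assigned | voices=[64 70 66 -]
Op 8: note_on(67): voice 3 is free -> assigned | voices=[64 70 66 67]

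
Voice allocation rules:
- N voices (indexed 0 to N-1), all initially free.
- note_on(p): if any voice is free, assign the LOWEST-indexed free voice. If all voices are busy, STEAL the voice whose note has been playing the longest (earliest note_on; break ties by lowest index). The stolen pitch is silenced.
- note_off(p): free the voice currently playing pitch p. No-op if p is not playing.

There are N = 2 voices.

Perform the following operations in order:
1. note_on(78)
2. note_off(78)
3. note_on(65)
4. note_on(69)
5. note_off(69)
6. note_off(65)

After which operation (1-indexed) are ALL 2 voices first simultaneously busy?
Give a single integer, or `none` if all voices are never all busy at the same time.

Op 1: note_on(78): voice 0 is free -> assigned | voices=[78 -]
Op 2: note_off(78): free voice 0 | voices=[- -]
Op 3: note_on(65): voice 0 is free -> assigned | voices=[65 -]
Op 4: note_on(69): voice 1 is free -> assigned | voices=[65 69]
Op 5: note_off(69): free voice 1 | voices=[65 -]
Op 6: note_off(65): free voice 0 | voices=[- -]

Answer: 4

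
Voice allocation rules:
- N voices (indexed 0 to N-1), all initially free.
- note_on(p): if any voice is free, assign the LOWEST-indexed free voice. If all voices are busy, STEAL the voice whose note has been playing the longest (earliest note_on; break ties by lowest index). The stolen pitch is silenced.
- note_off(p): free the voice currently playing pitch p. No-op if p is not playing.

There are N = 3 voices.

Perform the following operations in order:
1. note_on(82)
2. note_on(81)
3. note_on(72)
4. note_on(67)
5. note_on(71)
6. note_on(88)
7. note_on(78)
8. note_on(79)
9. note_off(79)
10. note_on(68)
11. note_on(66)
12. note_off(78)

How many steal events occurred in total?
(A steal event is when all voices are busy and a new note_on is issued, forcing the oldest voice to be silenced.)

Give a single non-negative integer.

Op 1: note_on(82): voice 0 is free -> assigned | voices=[82 - -]
Op 2: note_on(81): voice 1 is free -> assigned | voices=[82 81 -]
Op 3: note_on(72): voice 2 is free -> assigned | voices=[82 81 72]
Op 4: note_on(67): all voices busy, STEAL voice 0 (pitch 82, oldest) -> assign | voices=[67 81 72]
Op 5: note_on(71): all voices busy, STEAL voice 1 (pitch 81, oldest) -> assign | voices=[67 71 72]
Op 6: note_on(88): all voices busy, STEAL voice 2 (pitch 72, oldest) -> assign | voices=[67 71 88]
Op 7: note_on(78): all voices busy, STEAL voice 0 (pitch 67, oldest) -> assign | voices=[78 71 88]
Op 8: note_on(79): all voices busy, STEAL voice 1 (pitch 71, oldest) -> assign | voices=[78 79 88]
Op 9: note_off(79): free voice 1 | voices=[78 - 88]
Op 10: note_on(68): voice 1 is free -> assigned | voices=[78 68 88]
Op 11: note_on(66): all voices busy, STEAL voice 2 (pitch 88, oldest) -> assign | voices=[78 68 66]
Op 12: note_off(78): free voice 0 | voices=[- 68 66]

Answer: 6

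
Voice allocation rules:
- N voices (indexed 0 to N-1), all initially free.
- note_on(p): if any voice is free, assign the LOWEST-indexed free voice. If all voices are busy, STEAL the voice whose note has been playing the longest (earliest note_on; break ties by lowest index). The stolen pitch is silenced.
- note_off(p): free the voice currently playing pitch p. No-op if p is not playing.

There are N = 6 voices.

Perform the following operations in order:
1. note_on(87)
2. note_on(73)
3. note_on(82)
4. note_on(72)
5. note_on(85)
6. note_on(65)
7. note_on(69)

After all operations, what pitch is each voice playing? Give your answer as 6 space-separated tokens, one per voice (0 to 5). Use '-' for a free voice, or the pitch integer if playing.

Answer: 69 73 82 72 85 65

Derivation:
Op 1: note_on(87): voice 0 is free -> assigned | voices=[87 - - - - -]
Op 2: note_on(73): voice 1 is free -> assigned | voices=[87 73 - - - -]
Op 3: note_on(82): voice 2 is free -> assigned | voices=[87 73 82 - - -]
Op 4: note_on(72): voice 3 is free -> assigned | voices=[87 73 82 72 - -]
Op 5: note_on(85): voice 4 is free -> assigned | voices=[87 73 82 72 85 -]
Op 6: note_on(65): voice 5 is free -> assigned | voices=[87 73 82 72 85 65]
Op 7: note_on(69): all voices busy, STEAL voice 0 (pitch 87, oldest) -> assign | voices=[69 73 82 72 85 65]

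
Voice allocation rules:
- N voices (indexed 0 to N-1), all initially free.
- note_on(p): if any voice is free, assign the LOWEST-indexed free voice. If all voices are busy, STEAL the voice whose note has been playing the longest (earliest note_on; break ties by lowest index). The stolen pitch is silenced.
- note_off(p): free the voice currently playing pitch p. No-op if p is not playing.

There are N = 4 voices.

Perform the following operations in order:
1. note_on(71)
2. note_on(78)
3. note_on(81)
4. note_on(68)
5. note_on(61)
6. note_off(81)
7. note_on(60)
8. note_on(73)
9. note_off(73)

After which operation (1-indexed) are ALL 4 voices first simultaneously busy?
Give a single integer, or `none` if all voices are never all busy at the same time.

Op 1: note_on(71): voice 0 is free -> assigned | voices=[71 - - -]
Op 2: note_on(78): voice 1 is free -> assigned | voices=[71 78 - -]
Op 3: note_on(81): voice 2 is free -> assigned | voices=[71 78 81 -]
Op 4: note_on(68): voice 3 is free -> assigned | voices=[71 78 81 68]
Op 5: note_on(61): all voices busy, STEAL voice 0 (pitch 71, oldest) -> assign | voices=[61 78 81 68]
Op 6: note_off(81): free voice 2 | voices=[61 78 - 68]
Op 7: note_on(60): voice 2 is free -> assigned | voices=[61 78 60 68]
Op 8: note_on(73): all voices busy, STEAL voice 1 (pitch 78, oldest) -> assign | voices=[61 73 60 68]
Op 9: note_off(73): free voice 1 | voices=[61 - 60 68]

Answer: 4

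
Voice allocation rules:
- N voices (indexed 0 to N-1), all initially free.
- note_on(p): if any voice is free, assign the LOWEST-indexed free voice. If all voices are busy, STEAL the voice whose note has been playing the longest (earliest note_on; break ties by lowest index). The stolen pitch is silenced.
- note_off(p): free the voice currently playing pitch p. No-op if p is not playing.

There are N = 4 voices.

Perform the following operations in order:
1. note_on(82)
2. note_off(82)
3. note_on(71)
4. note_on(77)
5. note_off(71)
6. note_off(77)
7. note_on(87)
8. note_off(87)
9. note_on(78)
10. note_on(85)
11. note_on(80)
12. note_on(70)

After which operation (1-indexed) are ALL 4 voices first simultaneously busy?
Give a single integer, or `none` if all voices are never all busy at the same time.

Op 1: note_on(82): voice 0 is free -> assigned | voices=[82 - - -]
Op 2: note_off(82): free voice 0 | voices=[- - - -]
Op 3: note_on(71): voice 0 is free -> assigned | voices=[71 - - -]
Op 4: note_on(77): voice 1 is free -> assigned | voices=[71 77 - -]
Op 5: note_off(71): free voice 0 | voices=[- 77 - -]
Op 6: note_off(77): free voice 1 | voices=[- - - -]
Op 7: note_on(87): voice 0 is free -> assigned | voices=[87 - - -]
Op 8: note_off(87): free voice 0 | voices=[- - - -]
Op 9: note_on(78): voice 0 is free -> assigned | voices=[78 - - -]
Op 10: note_on(85): voice 1 is free -> assigned | voices=[78 85 - -]
Op 11: note_on(80): voice 2 is free -> assigned | voices=[78 85 80 -]
Op 12: note_on(70): voice 3 is free -> assigned | voices=[78 85 80 70]

Answer: 12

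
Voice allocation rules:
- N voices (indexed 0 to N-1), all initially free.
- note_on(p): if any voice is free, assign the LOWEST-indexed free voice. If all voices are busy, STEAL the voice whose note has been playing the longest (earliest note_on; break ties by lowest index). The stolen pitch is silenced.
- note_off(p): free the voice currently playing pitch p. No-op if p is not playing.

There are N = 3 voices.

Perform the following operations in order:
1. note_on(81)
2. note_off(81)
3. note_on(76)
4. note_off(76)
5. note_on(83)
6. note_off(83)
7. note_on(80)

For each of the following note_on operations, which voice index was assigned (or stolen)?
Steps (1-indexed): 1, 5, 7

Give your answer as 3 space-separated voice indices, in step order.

Op 1: note_on(81): voice 0 is free -> assigned | voices=[81 - -]
Op 2: note_off(81): free voice 0 | voices=[- - -]
Op 3: note_on(76): voice 0 is free -> assigned | voices=[76 - -]
Op 4: note_off(76): free voice 0 | voices=[- - -]
Op 5: note_on(83): voice 0 is free -> assigned | voices=[83 - -]
Op 6: note_off(83): free voice 0 | voices=[- - -]
Op 7: note_on(80): voice 0 is free -> assigned | voices=[80 - -]

Answer: 0 0 0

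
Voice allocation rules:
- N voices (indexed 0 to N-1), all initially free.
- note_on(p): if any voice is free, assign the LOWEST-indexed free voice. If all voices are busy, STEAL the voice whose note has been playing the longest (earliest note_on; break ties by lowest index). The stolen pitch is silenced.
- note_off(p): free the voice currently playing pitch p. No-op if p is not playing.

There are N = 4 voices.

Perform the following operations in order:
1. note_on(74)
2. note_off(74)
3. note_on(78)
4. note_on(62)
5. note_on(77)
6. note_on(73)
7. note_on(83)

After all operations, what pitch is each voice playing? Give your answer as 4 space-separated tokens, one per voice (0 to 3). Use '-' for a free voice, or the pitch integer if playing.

Answer: 83 62 77 73

Derivation:
Op 1: note_on(74): voice 0 is free -> assigned | voices=[74 - - -]
Op 2: note_off(74): free voice 0 | voices=[- - - -]
Op 3: note_on(78): voice 0 is free -> assigned | voices=[78 - - -]
Op 4: note_on(62): voice 1 is free -> assigned | voices=[78 62 - -]
Op 5: note_on(77): voice 2 is free -> assigned | voices=[78 62 77 -]
Op 6: note_on(73): voice 3 is free -> assigned | voices=[78 62 77 73]
Op 7: note_on(83): all voices busy, STEAL voice 0 (pitch 78, oldest) -> assign | voices=[83 62 77 73]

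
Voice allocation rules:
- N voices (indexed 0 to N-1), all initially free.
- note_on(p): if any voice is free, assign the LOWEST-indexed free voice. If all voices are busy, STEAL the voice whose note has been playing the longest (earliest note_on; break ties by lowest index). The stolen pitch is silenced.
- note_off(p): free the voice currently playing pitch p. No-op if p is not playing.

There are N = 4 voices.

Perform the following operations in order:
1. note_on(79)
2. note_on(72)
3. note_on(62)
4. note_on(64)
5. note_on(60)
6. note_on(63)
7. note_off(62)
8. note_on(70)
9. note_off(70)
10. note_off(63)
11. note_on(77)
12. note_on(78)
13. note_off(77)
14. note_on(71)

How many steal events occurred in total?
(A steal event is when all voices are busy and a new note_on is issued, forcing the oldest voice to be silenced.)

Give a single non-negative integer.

Op 1: note_on(79): voice 0 is free -> assigned | voices=[79 - - -]
Op 2: note_on(72): voice 1 is free -> assigned | voices=[79 72 - -]
Op 3: note_on(62): voice 2 is free -> assigned | voices=[79 72 62 -]
Op 4: note_on(64): voice 3 is free -> assigned | voices=[79 72 62 64]
Op 5: note_on(60): all voices busy, STEAL voice 0 (pitch 79, oldest) -> assign | voices=[60 72 62 64]
Op 6: note_on(63): all voices busy, STEAL voice 1 (pitch 72, oldest) -> assign | voices=[60 63 62 64]
Op 7: note_off(62): free voice 2 | voices=[60 63 - 64]
Op 8: note_on(70): voice 2 is free -> assigned | voices=[60 63 70 64]
Op 9: note_off(70): free voice 2 | voices=[60 63 - 64]
Op 10: note_off(63): free voice 1 | voices=[60 - - 64]
Op 11: note_on(77): voice 1 is free -> assigned | voices=[60 77 - 64]
Op 12: note_on(78): voice 2 is free -> assigned | voices=[60 77 78 64]
Op 13: note_off(77): free voice 1 | voices=[60 - 78 64]
Op 14: note_on(71): voice 1 is free -> assigned | voices=[60 71 78 64]

Answer: 2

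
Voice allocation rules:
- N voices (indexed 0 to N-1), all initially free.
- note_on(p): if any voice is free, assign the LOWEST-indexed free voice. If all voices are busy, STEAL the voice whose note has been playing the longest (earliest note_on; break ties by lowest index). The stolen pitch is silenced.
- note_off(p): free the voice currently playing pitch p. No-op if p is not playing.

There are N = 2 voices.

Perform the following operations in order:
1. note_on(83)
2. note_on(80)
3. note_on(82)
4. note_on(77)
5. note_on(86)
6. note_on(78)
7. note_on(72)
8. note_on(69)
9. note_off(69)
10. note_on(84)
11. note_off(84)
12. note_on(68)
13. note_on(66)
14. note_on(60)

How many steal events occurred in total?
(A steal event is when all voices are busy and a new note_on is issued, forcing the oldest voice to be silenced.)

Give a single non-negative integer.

Answer: 8

Derivation:
Op 1: note_on(83): voice 0 is free -> assigned | voices=[83 -]
Op 2: note_on(80): voice 1 is free -> assigned | voices=[83 80]
Op 3: note_on(82): all voices busy, STEAL voice 0 (pitch 83, oldest) -> assign | voices=[82 80]
Op 4: note_on(77): all voices busy, STEAL voice 1 (pitch 80, oldest) -> assign | voices=[82 77]
Op 5: note_on(86): all voices busy, STEAL voice 0 (pitch 82, oldest) -> assign | voices=[86 77]
Op 6: note_on(78): all voices busy, STEAL voice 1 (pitch 77, oldest) -> assign | voices=[86 78]
Op 7: note_on(72): all voices busy, STEAL voice 0 (pitch 86, oldest) -> assign | voices=[72 78]
Op 8: note_on(69): all voices busy, STEAL voice 1 (pitch 78, oldest) -> assign | voices=[72 69]
Op 9: note_off(69): free voice 1 | voices=[72 -]
Op 10: note_on(84): voice 1 is free -> assigned | voices=[72 84]
Op 11: note_off(84): free voice 1 | voices=[72 -]
Op 12: note_on(68): voice 1 is free -> assigned | voices=[72 68]
Op 13: note_on(66): all voices busy, STEAL voice 0 (pitch 72, oldest) -> assign | voices=[66 68]
Op 14: note_on(60): all voices busy, STEAL voice 1 (pitch 68, oldest) -> assign | voices=[66 60]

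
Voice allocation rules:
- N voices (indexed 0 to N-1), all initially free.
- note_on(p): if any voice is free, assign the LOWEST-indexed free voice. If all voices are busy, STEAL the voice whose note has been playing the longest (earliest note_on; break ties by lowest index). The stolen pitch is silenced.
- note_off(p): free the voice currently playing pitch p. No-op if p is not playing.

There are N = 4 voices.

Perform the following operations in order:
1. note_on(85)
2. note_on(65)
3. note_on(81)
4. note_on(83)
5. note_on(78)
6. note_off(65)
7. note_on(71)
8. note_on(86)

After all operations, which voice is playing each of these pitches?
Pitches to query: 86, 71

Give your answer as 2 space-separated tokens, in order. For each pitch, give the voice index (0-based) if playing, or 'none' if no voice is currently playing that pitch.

Answer: 2 1

Derivation:
Op 1: note_on(85): voice 0 is free -> assigned | voices=[85 - - -]
Op 2: note_on(65): voice 1 is free -> assigned | voices=[85 65 - -]
Op 3: note_on(81): voice 2 is free -> assigned | voices=[85 65 81 -]
Op 4: note_on(83): voice 3 is free -> assigned | voices=[85 65 81 83]
Op 5: note_on(78): all voices busy, STEAL voice 0 (pitch 85, oldest) -> assign | voices=[78 65 81 83]
Op 6: note_off(65): free voice 1 | voices=[78 - 81 83]
Op 7: note_on(71): voice 1 is free -> assigned | voices=[78 71 81 83]
Op 8: note_on(86): all voices busy, STEAL voice 2 (pitch 81, oldest) -> assign | voices=[78 71 86 83]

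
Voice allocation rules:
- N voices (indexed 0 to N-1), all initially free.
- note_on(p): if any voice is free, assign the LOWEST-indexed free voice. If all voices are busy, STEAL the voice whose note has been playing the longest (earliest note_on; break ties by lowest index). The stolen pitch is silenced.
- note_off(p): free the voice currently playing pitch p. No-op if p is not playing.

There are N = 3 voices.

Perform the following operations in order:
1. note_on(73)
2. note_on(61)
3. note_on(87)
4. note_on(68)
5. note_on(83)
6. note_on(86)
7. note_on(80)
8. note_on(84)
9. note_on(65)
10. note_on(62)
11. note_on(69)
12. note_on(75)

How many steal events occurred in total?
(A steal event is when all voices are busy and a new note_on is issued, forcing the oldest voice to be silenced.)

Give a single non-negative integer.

Answer: 9

Derivation:
Op 1: note_on(73): voice 0 is free -> assigned | voices=[73 - -]
Op 2: note_on(61): voice 1 is free -> assigned | voices=[73 61 -]
Op 3: note_on(87): voice 2 is free -> assigned | voices=[73 61 87]
Op 4: note_on(68): all voices busy, STEAL voice 0 (pitch 73, oldest) -> assign | voices=[68 61 87]
Op 5: note_on(83): all voices busy, STEAL voice 1 (pitch 61, oldest) -> assign | voices=[68 83 87]
Op 6: note_on(86): all voices busy, STEAL voice 2 (pitch 87, oldest) -> assign | voices=[68 83 86]
Op 7: note_on(80): all voices busy, STEAL voice 0 (pitch 68, oldest) -> assign | voices=[80 83 86]
Op 8: note_on(84): all voices busy, STEAL voice 1 (pitch 83, oldest) -> assign | voices=[80 84 86]
Op 9: note_on(65): all voices busy, STEAL voice 2 (pitch 86, oldest) -> assign | voices=[80 84 65]
Op 10: note_on(62): all voices busy, STEAL voice 0 (pitch 80, oldest) -> assign | voices=[62 84 65]
Op 11: note_on(69): all voices busy, STEAL voice 1 (pitch 84, oldest) -> assign | voices=[62 69 65]
Op 12: note_on(75): all voices busy, STEAL voice 2 (pitch 65, oldest) -> assign | voices=[62 69 75]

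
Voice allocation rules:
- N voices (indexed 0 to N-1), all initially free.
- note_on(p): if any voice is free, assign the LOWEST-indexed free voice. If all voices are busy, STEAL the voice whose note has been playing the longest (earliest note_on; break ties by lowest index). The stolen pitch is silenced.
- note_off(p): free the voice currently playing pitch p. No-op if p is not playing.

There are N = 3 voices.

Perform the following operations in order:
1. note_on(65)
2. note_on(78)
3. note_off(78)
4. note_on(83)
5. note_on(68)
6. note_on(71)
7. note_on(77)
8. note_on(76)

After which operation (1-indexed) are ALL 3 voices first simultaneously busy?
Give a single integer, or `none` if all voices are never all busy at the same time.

Op 1: note_on(65): voice 0 is free -> assigned | voices=[65 - -]
Op 2: note_on(78): voice 1 is free -> assigned | voices=[65 78 -]
Op 3: note_off(78): free voice 1 | voices=[65 - -]
Op 4: note_on(83): voice 1 is free -> assigned | voices=[65 83 -]
Op 5: note_on(68): voice 2 is free -> assigned | voices=[65 83 68]
Op 6: note_on(71): all voices busy, STEAL voice 0 (pitch 65, oldest) -> assign | voices=[71 83 68]
Op 7: note_on(77): all voices busy, STEAL voice 1 (pitch 83, oldest) -> assign | voices=[71 77 68]
Op 8: note_on(76): all voices busy, STEAL voice 2 (pitch 68, oldest) -> assign | voices=[71 77 76]

Answer: 5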